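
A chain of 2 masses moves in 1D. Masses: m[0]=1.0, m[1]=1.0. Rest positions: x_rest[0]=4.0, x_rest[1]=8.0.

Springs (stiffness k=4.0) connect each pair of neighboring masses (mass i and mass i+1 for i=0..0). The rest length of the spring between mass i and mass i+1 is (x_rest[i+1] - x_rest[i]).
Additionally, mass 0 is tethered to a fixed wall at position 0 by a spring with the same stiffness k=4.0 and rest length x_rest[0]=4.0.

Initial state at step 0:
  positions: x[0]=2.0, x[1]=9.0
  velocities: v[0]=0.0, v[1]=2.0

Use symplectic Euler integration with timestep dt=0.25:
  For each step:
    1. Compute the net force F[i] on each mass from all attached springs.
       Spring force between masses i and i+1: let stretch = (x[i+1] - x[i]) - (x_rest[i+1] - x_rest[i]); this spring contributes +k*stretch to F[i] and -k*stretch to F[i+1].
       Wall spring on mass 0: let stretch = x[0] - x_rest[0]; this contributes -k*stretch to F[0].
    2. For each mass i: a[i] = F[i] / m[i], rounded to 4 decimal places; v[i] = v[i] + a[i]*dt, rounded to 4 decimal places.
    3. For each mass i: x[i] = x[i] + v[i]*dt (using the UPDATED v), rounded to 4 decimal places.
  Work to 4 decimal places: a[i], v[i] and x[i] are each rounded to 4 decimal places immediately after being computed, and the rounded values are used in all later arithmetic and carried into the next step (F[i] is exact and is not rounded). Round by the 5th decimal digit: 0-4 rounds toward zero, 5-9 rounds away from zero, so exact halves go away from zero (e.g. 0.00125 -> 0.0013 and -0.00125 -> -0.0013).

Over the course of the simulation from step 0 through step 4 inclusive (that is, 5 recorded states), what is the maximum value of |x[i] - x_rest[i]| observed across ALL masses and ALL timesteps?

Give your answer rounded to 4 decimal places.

Answer: 2.4336

Derivation:
Step 0: x=[2.0000 9.0000] v=[0.0000 2.0000]
Step 1: x=[3.2500 8.7500] v=[5.0000 -1.0000]
Step 2: x=[5.0625 8.1250] v=[7.2500 -2.5000]
Step 3: x=[6.3750 7.7344] v=[5.2500 -1.5625]
Step 4: x=[6.4336 8.0039] v=[0.2344 1.0781]
Max displacement = 2.4336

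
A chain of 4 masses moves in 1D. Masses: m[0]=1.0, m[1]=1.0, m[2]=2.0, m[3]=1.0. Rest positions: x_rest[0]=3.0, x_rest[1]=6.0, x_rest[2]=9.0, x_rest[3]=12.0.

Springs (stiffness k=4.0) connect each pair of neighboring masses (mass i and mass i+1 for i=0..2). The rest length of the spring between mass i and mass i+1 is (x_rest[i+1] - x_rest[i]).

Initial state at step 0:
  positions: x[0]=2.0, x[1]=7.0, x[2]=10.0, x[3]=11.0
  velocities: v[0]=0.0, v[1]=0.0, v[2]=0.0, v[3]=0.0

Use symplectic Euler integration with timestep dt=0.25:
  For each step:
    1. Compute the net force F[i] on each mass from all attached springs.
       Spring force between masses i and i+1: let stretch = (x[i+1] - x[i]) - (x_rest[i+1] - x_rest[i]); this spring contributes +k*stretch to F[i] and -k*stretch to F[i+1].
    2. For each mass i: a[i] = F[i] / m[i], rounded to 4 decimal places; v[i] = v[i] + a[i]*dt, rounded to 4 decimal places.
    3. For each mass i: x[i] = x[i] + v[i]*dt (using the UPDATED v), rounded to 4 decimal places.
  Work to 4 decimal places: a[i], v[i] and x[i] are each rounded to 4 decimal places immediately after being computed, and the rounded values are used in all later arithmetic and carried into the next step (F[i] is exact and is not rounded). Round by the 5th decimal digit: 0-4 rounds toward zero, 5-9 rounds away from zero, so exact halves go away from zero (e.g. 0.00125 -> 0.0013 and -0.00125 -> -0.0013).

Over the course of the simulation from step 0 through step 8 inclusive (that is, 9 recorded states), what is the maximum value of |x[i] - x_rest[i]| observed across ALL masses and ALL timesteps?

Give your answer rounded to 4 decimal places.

Step 0: x=[2.0000 7.0000 10.0000 11.0000] v=[0.0000 0.0000 0.0000 0.0000]
Step 1: x=[2.5000 6.5000 9.7500 11.5000] v=[2.0000 -2.0000 -1.0000 2.0000]
Step 2: x=[3.2500 5.8125 9.3125 12.3125] v=[3.0000 -2.7500 -1.7500 3.2500]
Step 3: x=[3.8906 5.3594 8.8125 13.1250] v=[2.5625 -1.8125 -2.0000 3.2500]
Step 4: x=[4.1484 5.4024 8.4199 13.6094] v=[1.0313 0.1718 -1.5703 1.9375]
Step 5: x=[3.9697 5.8862 8.2988 13.5464] v=[-0.7147 1.9353 -0.4843 -0.2520]
Step 6: x=[3.5202 6.4941 8.5321 12.9215] v=[-1.7982 2.4314 0.9332 -2.4996]
Step 7: x=[3.0641 6.8680 9.0593 11.9493] v=[-1.8243 1.4955 2.1089 -3.8890]
Step 8: x=[2.8090 6.8387 9.6739 11.0046] v=[-1.0204 -0.1171 2.4583 -3.7790]
Max displacement = 1.6094

Answer: 1.6094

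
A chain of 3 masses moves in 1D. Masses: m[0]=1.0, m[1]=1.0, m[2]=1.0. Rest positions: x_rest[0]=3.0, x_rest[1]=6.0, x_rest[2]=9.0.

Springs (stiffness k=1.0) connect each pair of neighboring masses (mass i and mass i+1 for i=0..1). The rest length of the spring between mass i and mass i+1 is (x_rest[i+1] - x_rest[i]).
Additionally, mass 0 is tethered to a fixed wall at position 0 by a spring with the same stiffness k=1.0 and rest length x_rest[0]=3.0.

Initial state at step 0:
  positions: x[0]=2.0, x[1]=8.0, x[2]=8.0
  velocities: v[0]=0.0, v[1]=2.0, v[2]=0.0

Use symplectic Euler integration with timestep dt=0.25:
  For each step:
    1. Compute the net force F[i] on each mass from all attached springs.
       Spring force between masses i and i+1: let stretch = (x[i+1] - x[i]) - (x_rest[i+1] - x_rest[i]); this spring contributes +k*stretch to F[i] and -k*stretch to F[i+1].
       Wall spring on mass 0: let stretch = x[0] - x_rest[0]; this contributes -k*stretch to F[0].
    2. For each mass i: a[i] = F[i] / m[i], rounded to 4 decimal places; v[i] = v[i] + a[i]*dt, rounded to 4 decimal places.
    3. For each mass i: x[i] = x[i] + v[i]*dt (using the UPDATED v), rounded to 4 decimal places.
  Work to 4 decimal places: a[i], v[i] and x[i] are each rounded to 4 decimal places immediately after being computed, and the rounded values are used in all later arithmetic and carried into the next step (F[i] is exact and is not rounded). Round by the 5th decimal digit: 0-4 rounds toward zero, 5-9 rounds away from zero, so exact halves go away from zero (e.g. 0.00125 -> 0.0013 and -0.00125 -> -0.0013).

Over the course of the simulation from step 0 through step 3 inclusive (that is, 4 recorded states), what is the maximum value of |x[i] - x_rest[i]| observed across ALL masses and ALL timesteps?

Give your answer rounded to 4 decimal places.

Step 0: x=[2.0000 8.0000 8.0000] v=[0.0000 2.0000 0.0000]
Step 1: x=[2.2500 8.1250 8.1875] v=[1.0000 0.5000 0.7500]
Step 2: x=[2.7266 7.8867 8.5586] v=[1.9063 -0.9531 1.4844]
Step 3: x=[3.3553 7.3679 9.0752] v=[2.5147 -2.0752 2.0664]
Max displacement = 2.1250

Answer: 2.1250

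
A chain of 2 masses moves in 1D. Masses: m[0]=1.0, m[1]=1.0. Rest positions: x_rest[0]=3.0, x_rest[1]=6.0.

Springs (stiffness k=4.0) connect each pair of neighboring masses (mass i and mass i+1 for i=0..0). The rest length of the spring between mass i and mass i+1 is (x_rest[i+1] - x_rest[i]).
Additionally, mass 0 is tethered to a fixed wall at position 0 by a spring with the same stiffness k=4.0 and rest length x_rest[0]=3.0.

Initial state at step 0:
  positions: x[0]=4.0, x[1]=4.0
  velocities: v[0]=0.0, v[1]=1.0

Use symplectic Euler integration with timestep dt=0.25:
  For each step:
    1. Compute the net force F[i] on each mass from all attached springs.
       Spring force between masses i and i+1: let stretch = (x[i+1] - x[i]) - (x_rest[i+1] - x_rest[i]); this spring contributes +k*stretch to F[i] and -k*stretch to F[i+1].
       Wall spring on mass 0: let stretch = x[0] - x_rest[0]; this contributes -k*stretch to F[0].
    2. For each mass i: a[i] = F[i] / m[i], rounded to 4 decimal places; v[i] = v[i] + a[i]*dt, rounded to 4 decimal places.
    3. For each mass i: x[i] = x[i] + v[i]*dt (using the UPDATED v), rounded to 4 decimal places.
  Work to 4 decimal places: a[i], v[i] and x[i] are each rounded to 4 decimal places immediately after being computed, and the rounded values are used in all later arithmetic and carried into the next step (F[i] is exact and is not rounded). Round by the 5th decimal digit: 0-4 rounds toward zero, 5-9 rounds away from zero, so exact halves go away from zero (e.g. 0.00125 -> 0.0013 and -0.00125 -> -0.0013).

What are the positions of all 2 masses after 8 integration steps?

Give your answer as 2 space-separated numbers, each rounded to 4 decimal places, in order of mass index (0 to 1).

Answer: 4.9533 6.5192

Derivation:
Step 0: x=[4.0000 4.0000] v=[0.0000 1.0000]
Step 1: x=[3.0000 5.0000] v=[-4.0000 4.0000]
Step 2: x=[1.7500 6.2500] v=[-5.0000 5.0000]
Step 3: x=[1.1875 7.1250] v=[-2.2500 3.5000]
Step 4: x=[1.8125 7.2656] v=[2.5000 0.5625]
Step 5: x=[3.3477 6.7930] v=[6.1406 -1.8906]
Step 6: x=[4.9073 6.2090] v=[6.2382 -2.3359]
Step 7: x=[5.5655 6.0496] v=[2.6326 -0.6376]
Step 8: x=[4.9533 6.5192] v=[-2.4488 1.8783]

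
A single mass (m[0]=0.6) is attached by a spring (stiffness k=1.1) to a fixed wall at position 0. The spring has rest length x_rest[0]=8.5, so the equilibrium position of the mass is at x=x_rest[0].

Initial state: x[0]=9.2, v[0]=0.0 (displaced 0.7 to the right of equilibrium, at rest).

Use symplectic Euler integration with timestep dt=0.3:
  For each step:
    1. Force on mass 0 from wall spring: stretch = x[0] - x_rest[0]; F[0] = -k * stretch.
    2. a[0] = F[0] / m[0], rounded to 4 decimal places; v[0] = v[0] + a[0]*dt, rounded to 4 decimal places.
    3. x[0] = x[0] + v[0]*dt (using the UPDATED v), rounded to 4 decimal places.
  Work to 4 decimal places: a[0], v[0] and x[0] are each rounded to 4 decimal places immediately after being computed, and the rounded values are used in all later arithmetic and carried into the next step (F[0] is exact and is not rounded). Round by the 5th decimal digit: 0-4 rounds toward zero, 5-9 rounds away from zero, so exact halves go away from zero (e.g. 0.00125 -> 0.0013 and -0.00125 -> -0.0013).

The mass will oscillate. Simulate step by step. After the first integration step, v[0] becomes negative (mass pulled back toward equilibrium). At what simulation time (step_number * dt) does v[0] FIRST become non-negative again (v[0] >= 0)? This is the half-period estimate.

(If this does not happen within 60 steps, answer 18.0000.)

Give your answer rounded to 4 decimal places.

Answer: 2.4000

Derivation:
Step 0: x=[9.2000] v=[0.0000]
Step 1: x=[9.0845] v=[-0.3850]
Step 2: x=[8.8726] v=[-0.7065]
Step 3: x=[8.5992] v=[-0.9114]
Step 4: x=[8.3094] v=[-0.9660]
Step 5: x=[8.0510] v=[-0.8612]
Step 6: x=[7.8667] v=[-0.6142]
Step 7: x=[7.7869] v=[-0.2659]
Step 8: x=[7.8248] v=[0.1263]
First v>=0 after going negative at step 8, time=2.4000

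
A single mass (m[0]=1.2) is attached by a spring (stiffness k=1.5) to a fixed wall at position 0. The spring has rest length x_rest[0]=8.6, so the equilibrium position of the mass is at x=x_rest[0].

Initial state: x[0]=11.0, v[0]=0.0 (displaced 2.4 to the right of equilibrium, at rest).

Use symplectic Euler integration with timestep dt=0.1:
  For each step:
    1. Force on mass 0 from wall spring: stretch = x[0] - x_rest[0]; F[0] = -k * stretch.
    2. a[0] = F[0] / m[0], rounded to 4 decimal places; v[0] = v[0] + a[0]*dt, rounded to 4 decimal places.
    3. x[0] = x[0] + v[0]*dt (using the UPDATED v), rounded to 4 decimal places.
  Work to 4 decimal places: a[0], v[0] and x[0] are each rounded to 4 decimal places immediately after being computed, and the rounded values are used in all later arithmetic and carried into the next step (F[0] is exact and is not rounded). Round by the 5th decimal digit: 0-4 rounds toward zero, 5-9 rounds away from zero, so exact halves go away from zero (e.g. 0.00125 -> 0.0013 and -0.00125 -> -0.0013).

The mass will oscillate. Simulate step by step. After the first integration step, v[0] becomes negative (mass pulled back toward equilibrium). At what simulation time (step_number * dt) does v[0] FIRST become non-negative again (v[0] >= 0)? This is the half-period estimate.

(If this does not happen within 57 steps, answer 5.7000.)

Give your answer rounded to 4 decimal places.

Step 0: x=[11.0000] v=[0.0000]
Step 1: x=[10.9700] v=[-0.3000]
Step 2: x=[10.9104] v=[-0.5963]
Step 3: x=[10.8219] v=[-0.8851]
Step 4: x=[10.7056] v=[-1.1628]
Step 5: x=[10.5630] v=[-1.4260]
Step 6: x=[10.3959] v=[-1.6714]
Step 7: x=[10.2063] v=[-1.8959]
Step 8: x=[9.9966] v=[-2.0967]
Step 9: x=[9.7695] v=[-2.2713]
Step 10: x=[9.5278] v=[-2.4175]
Step 11: x=[9.2745] v=[-2.5335]
Step 12: x=[9.0127] v=[-2.6178]
Step 13: x=[8.7458] v=[-2.6694]
Step 14: x=[8.4770] v=[-2.6876]
Step 15: x=[8.2098] v=[-2.6722]
Step 16: x=[7.9475] v=[-2.6234]
Step 17: x=[7.6933] v=[-2.5418]
Step 18: x=[7.4505] v=[-2.4285]
Step 19: x=[7.2220] v=[-2.2848]
Step 20: x=[7.0107] v=[-2.1126]
Step 21: x=[6.8193] v=[-1.9139]
Step 22: x=[6.6502] v=[-1.6913]
Step 23: x=[6.5054] v=[-1.4476]
Step 24: x=[6.3868] v=[-1.1858]
Step 25: x=[6.2959] v=[-0.9092]
Step 26: x=[6.2338] v=[-0.6212]
Step 27: x=[6.2013] v=[-0.3254]
Step 28: x=[6.1987] v=[-0.0256]
Step 29: x=[6.2262] v=[0.2746]
First v>=0 after going negative at step 29, time=2.9000

Answer: 2.9000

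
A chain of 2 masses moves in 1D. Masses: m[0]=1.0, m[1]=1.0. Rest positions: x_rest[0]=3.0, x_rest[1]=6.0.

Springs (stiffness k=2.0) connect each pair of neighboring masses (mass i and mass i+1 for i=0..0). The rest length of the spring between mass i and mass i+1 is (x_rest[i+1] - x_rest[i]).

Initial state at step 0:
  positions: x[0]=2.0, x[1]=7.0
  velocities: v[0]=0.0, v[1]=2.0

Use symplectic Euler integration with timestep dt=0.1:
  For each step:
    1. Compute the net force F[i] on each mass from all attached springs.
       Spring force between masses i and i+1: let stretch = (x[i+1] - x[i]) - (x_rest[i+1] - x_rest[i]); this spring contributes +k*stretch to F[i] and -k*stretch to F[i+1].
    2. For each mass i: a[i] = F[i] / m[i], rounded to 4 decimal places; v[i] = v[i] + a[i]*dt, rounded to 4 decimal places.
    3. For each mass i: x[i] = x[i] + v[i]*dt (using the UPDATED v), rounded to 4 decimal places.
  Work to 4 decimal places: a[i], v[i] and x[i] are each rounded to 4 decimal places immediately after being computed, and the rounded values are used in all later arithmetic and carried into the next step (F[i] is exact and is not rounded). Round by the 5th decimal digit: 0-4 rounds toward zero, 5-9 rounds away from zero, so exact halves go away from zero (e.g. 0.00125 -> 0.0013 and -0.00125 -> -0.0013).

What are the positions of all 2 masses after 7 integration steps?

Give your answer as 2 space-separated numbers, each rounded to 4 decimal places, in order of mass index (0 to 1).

Answer: 3.1361 7.2639

Derivation:
Step 0: x=[2.0000 7.0000] v=[0.0000 2.0000]
Step 1: x=[2.0400 7.1600] v=[0.4000 1.6000]
Step 2: x=[2.1224 7.2776] v=[0.8240 1.1760]
Step 3: x=[2.2479 7.3521] v=[1.2550 0.7450]
Step 4: x=[2.4155 7.3845] v=[1.6758 0.3242]
Step 5: x=[2.6225 7.3775] v=[2.0696 -0.0696]
Step 6: x=[2.8646 7.3354] v=[2.4206 -0.4206]
Step 7: x=[3.1361 7.2639] v=[2.7148 -0.7148]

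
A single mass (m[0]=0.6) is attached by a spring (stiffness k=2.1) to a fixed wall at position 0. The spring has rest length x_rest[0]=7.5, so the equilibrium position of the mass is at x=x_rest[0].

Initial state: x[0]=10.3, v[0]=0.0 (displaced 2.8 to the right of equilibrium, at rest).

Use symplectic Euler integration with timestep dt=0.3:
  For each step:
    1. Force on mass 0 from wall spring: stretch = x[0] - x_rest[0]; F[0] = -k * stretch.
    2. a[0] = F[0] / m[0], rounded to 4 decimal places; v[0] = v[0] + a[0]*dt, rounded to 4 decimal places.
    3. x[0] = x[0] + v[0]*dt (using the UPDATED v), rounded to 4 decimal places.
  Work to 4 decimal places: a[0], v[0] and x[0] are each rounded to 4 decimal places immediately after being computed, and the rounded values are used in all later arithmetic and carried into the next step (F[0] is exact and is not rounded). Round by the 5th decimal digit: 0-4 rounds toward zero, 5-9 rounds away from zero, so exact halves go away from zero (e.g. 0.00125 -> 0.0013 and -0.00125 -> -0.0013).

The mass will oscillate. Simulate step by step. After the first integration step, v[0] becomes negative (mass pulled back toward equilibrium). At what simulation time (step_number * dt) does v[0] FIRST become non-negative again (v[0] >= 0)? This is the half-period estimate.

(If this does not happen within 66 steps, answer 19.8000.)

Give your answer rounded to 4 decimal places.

Step 0: x=[10.3000] v=[0.0000]
Step 1: x=[9.4180] v=[-2.9400]
Step 2: x=[7.9318] v=[-4.9539]
Step 3: x=[6.3096] v=[-5.4073]
Step 4: x=[5.0624] v=[-4.1574]
Step 5: x=[4.5830] v=[-1.5979]
Step 6: x=[5.0225] v=[1.4650]
First v>=0 after going negative at step 6, time=1.8000

Answer: 1.8000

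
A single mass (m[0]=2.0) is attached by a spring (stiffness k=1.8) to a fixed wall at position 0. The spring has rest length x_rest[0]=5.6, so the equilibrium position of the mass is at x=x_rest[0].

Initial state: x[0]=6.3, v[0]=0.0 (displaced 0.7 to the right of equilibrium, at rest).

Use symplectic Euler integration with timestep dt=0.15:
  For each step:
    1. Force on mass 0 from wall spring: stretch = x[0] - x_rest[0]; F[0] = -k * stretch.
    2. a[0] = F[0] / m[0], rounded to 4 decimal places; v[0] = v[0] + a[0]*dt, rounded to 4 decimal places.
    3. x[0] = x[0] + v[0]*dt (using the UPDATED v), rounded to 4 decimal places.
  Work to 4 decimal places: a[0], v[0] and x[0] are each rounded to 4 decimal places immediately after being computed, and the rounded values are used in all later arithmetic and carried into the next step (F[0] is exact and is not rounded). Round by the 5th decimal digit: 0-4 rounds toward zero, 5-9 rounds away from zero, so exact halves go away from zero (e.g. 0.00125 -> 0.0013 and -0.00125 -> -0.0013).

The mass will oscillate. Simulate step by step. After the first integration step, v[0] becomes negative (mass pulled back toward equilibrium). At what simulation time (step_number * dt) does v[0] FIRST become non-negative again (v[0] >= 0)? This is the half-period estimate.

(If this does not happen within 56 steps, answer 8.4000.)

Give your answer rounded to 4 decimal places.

Step 0: x=[6.3000] v=[0.0000]
Step 1: x=[6.2858] v=[-0.0945]
Step 2: x=[6.2577] v=[-0.1871]
Step 3: x=[6.2163] v=[-0.2759]
Step 4: x=[6.1624] v=[-0.3591]
Step 5: x=[6.0972] v=[-0.4350]
Step 6: x=[6.0219] v=[-0.5021]
Step 7: x=[5.9380] v=[-0.5591]
Step 8: x=[5.8473] v=[-0.6047]
Step 9: x=[5.7516] v=[-0.6381]
Step 10: x=[5.6528] v=[-0.6586]
Step 11: x=[5.5529] v=[-0.6657]
Step 12: x=[5.4540] v=[-0.6593]
Step 13: x=[5.3581] v=[-0.6396]
Step 14: x=[5.2671] v=[-0.6069]
Step 15: x=[5.1828] v=[-0.5620]
Step 16: x=[5.1069] v=[-0.5057]
Step 17: x=[5.0410] v=[-0.4391]
Step 18: x=[4.9865] v=[-0.3636]
Step 19: x=[4.9444] v=[-0.2808]
Step 20: x=[4.9156] v=[-0.1923]
Step 21: x=[4.9006] v=[-0.0999]
Step 22: x=[4.8998] v=[-0.0055]
Step 23: x=[4.9132] v=[0.0890]
First v>=0 after going negative at step 23, time=3.4500

Answer: 3.4500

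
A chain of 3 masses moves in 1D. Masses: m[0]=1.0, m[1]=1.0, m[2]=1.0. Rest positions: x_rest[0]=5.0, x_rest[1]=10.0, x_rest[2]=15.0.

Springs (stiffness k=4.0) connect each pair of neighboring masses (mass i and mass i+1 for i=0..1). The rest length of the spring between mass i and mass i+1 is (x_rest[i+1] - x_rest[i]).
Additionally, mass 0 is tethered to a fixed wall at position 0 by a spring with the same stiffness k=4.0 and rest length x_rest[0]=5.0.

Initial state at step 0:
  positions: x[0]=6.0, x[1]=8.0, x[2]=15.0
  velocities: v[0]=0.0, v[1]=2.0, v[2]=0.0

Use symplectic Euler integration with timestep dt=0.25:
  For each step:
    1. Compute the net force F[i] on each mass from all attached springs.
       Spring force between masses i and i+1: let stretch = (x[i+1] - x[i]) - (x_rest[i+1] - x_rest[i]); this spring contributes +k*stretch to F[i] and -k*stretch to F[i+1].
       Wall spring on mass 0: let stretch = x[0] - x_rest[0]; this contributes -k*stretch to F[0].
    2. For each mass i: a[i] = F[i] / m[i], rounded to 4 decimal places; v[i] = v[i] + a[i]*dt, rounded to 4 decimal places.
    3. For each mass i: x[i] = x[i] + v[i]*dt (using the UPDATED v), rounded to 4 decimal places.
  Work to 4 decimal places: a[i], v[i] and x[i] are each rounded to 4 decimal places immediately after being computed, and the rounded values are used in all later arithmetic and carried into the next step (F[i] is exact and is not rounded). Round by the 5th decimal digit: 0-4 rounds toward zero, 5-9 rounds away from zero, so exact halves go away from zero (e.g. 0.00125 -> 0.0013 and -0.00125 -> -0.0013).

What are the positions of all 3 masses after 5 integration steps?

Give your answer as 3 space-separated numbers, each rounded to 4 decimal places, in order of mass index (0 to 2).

Answer: 6.0713 9.4639 16.1875

Derivation:
Step 0: x=[6.0000 8.0000 15.0000] v=[0.0000 2.0000 0.0000]
Step 1: x=[5.0000 9.7500 14.5000] v=[-4.0000 7.0000 -2.0000]
Step 2: x=[3.9375 11.5000 14.0625] v=[-4.2500 7.0000 -1.7500]
Step 3: x=[3.7813 12.0000 14.2344] v=[-0.6250 2.0000 0.6875]
Step 4: x=[4.7344 11.0039 15.0977] v=[3.8124 -3.9843 3.4531]
Step 5: x=[6.0713 9.4639 16.1875] v=[5.3475 -6.1600 4.3593]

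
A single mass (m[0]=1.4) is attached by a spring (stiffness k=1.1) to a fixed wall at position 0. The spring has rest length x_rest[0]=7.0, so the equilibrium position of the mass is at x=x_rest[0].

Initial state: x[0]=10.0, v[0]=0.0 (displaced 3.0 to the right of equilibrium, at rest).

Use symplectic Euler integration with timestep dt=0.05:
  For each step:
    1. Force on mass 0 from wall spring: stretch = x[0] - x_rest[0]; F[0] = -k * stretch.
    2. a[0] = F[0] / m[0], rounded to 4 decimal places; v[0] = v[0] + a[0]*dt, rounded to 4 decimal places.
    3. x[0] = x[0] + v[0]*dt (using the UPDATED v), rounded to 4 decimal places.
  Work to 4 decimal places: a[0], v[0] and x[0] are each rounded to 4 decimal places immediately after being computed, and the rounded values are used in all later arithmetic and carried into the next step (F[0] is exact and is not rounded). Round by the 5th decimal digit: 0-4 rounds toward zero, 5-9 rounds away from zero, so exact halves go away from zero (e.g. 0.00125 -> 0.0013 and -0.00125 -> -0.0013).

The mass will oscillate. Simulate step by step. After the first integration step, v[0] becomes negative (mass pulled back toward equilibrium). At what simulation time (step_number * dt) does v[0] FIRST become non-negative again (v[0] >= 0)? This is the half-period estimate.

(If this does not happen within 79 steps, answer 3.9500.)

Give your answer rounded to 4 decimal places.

Step 0: x=[10.0000] v=[0.0000]
Step 1: x=[9.9941] v=[-0.1179]
Step 2: x=[9.9823] v=[-0.2355]
Step 3: x=[9.9647] v=[-0.3527]
Step 4: x=[9.9412] v=[-0.4692]
Step 5: x=[9.9120] v=[-0.5847]
Step 6: x=[9.8770] v=[-0.6991]
Step 7: x=[9.8364] v=[-0.8121]
Step 8: x=[9.7902] v=[-0.9235]
Step 9: x=[9.7385] v=[-1.0331]
Step 10: x=[9.6815] v=[-1.1407]
Step 11: x=[9.6192] v=[-1.2460]
Step 12: x=[9.5518] v=[-1.3489]
Step 13: x=[9.4793] v=[-1.4492]
Step 14: x=[9.4020] v=[-1.5466]
Step 15: x=[9.3200] v=[-1.6410]
Step 16: x=[9.2334] v=[-1.7321]
Step 17: x=[9.1424] v=[-1.8198]
Step 18: x=[9.0472] v=[-1.9040]
Step 19: x=[8.9480] v=[-1.9844]
Step 20: x=[8.8450] v=[-2.0609]
Step 21: x=[8.7383] v=[-2.1334]
Step 22: x=[8.6282] v=[-2.2017]
Step 23: x=[8.5149] v=[-2.2657]
Step 24: x=[8.3986] v=[-2.3252]
Step 25: x=[8.2796] v=[-2.3801]
Step 26: x=[8.1581] v=[-2.4304]
Step 27: x=[8.0343] v=[-2.4759]
Step 28: x=[7.9085] v=[-2.5165]
Step 29: x=[7.7809] v=[-2.5522]
Step 30: x=[7.6518] v=[-2.5829]
Step 31: x=[7.5214] v=[-2.6085]
Step 32: x=[7.3900] v=[-2.6290]
Step 33: x=[7.2578] v=[-2.6443]
Step 34: x=[7.1251] v=[-2.6544]
Step 35: x=[6.9921] v=[-2.6593]
Step 36: x=[6.8592] v=[-2.6590]
Step 37: x=[6.7265] v=[-2.6535]
Step 38: x=[6.5944] v=[-2.6428]
Step 39: x=[6.4631] v=[-2.6269]
Step 40: x=[6.3328] v=[-2.6058]
Step 41: x=[6.2038] v=[-2.5796]
Step 42: x=[6.0764] v=[-2.5483]
Step 43: x=[5.9508] v=[-2.5120]
Step 44: x=[5.8273] v=[-2.4708]
Step 45: x=[5.7061] v=[-2.4247]
Step 46: x=[5.5874] v=[-2.3739]
Step 47: x=[5.4715] v=[-2.3184]
Step 48: x=[5.3586] v=[-2.2584]
Step 49: x=[5.2489] v=[-2.1939]
Step 50: x=[5.1426] v=[-2.1251]
Step 51: x=[5.0400] v=[-2.0521]
Step 52: x=[4.9412] v=[-1.9751]
Step 53: x=[4.8465] v=[-1.8942]
Step 54: x=[4.7560] v=[-1.8096]
Step 55: x=[4.6699] v=[-1.7214]
Step 56: x=[4.5884] v=[-1.6299]
Step 57: x=[4.5116] v=[-1.5352]
Step 58: x=[4.4397] v=[-1.4374]
Step 59: x=[4.3729] v=[-1.3368]
Step 60: x=[4.3112] v=[-1.2336]
Step 61: x=[4.2548] v=[-1.1280]
Step 62: x=[4.2038] v=[-1.0202]
Step 63: x=[4.1583] v=[-0.9104]
Step 64: x=[4.1184] v=[-0.7988]
Step 65: x=[4.0841] v=[-0.6856]
Step 66: x=[4.0556] v=[-0.5710]
Step 67: x=[4.0328] v=[-0.4553]
Step 68: x=[4.0159] v=[-0.3387]
Step 69: x=[4.0048] v=[-0.2215]
Step 70: x=[3.9996] v=[-0.1038]
Step 71: x=[4.0003] v=[0.0141]
First v>=0 after going negative at step 71, time=3.5500

Answer: 3.5500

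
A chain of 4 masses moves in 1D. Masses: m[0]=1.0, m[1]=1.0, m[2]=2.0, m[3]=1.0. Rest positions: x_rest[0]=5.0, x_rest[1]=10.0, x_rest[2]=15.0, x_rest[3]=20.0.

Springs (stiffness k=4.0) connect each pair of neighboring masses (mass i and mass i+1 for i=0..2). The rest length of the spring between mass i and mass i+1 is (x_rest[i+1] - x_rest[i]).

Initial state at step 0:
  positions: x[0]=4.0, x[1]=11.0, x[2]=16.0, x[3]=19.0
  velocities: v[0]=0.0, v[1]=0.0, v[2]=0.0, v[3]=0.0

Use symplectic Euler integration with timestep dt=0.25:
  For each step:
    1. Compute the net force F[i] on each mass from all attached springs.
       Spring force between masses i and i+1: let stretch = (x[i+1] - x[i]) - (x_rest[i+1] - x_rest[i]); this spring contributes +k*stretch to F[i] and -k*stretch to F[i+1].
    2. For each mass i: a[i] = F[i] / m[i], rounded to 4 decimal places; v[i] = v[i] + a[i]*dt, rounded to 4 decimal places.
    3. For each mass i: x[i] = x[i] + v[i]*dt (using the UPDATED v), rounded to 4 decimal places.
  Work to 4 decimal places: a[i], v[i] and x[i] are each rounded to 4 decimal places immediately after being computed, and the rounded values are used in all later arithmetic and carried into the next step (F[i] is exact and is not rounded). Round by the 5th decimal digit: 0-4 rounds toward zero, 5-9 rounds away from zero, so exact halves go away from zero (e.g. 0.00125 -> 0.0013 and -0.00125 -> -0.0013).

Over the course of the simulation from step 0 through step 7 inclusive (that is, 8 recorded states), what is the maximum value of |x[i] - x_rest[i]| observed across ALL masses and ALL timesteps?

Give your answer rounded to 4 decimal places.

Answer: 1.6094

Derivation:
Step 0: x=[4.0000 11.0000 16.0000 19.0000] v=[0.0000 0.0000 0.0000 0.0000]
Step 1: x=[4.5000 10.5000 15.7500 19.5000] v=[2.0000 -2.0000 -1.0000 2.0000]
Step 2: x=[5.2500 9.8125 15.3125 20.3125] v=[3.0000 -2.7500 -1.7500 3.2500]
Step 3: x=[5.8906 9.3594 14.8125 21.1250] v=[2.5625 -1.8125 -2.0000 3.2500]
Step 4: x=[6.1484 9.4024 14.4199 21.6094] v=[1.0313 0.1718 -1.5703 1.9375]
Step 5: x=[5.9697 9.8862 14.2988 21.5464] v=[-0.7147 1.9353 -0.4843 -0.2520]
Step 6: x=[5.5202 10.4941 14.5321 20.9215] v=[-1.7982 2.4314 0.9332 -2.4996]
Step 7: x=[5.0641 10.8680 15.0593 19.9493] v=[-1.8243 1.4955 2.1089 -3.8890]
Max displacement = 1.6094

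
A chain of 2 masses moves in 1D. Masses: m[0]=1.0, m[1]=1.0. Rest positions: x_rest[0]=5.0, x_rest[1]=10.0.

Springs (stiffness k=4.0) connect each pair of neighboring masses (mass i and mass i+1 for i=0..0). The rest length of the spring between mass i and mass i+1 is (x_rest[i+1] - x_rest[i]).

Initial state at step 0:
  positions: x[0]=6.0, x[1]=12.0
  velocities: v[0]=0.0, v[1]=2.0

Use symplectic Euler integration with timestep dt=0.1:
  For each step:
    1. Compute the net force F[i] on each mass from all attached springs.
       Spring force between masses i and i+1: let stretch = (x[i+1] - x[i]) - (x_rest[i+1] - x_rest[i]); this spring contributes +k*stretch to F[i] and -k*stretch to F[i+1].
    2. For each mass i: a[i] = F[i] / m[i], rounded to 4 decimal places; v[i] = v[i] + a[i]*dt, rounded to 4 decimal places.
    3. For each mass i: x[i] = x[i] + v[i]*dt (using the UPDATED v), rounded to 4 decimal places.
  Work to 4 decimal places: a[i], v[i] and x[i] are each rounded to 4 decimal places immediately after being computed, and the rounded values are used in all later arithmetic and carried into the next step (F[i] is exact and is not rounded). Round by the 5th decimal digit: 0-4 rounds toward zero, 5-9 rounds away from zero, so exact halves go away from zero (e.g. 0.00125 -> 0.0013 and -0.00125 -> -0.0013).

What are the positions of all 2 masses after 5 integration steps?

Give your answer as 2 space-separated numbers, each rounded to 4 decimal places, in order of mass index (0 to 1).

Step 0: x=[6.0000 12.0000] v=[0.0000 2.0000]
Step 1: x=[6.0400 12.1600] v=[0.4000 1.6000]
Step 2: x=[6.1248 12.2752] v=[0.8480 1.1520]
Step 3: x=[6.2556 12.3444] v=[1.3082 0.6918]
Step 4: x=[6.4300 12.3700] v=[1.7437 0.2563]
Step 5: x=[6.6420 12.3580] v=[2.1197 -0.1197]

Answer: 6.6420 12.3580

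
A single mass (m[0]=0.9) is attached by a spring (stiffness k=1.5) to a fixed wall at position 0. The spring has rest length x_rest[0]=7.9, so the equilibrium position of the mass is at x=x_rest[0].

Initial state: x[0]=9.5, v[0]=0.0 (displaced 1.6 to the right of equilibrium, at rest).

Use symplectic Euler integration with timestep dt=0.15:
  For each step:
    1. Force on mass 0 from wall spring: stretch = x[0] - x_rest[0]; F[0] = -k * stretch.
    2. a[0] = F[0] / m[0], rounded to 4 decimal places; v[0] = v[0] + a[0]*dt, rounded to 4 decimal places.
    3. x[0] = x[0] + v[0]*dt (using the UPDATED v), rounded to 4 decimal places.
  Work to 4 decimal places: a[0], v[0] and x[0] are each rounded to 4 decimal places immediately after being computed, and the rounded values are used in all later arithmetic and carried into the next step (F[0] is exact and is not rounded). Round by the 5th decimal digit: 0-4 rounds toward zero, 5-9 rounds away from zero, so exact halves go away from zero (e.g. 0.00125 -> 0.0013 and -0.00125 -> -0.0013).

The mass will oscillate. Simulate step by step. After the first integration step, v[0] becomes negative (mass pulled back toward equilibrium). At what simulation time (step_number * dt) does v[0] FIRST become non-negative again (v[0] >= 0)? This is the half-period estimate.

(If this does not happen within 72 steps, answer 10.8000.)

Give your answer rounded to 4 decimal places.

Answer: 2.5500

Derivation:
Step 0: x=[9.5000] v=[0.0000]
Step 1: x=[9.4400] v=[-0.4000]
Step 2: x=[9.3223] v=[-0.7850]
Step 3: x=[9.1512] v=[-1.1406]
Step 4: x=[8.9332] v=[-1.4534]
Step 5: x=[8.6764] v=[-1.7117]
Step 6: x=[8.3905] v=[-1.9058]
Step 7: x=[8.0862] v=[-2.0284]
Step 8: x=[7.7750] v=[-2.0749]
Step 9: x=[7.4684] v=[-2.0437]
Step 10: x=[7.1780] v=[-1.9358]
Step 11: x=[6.9147] v=[-1.7553]
Step 12: x=[6.6884] v=[-1.5090]
Step 13: x=[6.5075] v=[-1.2061]
Step 14: x=[6.3788] v=[-0.8580]
Step 15: x=[6.3071] v=[-0.4777]
Step 16: x=[6.2952] v=[-0.0795]
Step 17: x=[6.3435] v=[0.3217]
First v>=0 after going negative at step 17, time=2.5500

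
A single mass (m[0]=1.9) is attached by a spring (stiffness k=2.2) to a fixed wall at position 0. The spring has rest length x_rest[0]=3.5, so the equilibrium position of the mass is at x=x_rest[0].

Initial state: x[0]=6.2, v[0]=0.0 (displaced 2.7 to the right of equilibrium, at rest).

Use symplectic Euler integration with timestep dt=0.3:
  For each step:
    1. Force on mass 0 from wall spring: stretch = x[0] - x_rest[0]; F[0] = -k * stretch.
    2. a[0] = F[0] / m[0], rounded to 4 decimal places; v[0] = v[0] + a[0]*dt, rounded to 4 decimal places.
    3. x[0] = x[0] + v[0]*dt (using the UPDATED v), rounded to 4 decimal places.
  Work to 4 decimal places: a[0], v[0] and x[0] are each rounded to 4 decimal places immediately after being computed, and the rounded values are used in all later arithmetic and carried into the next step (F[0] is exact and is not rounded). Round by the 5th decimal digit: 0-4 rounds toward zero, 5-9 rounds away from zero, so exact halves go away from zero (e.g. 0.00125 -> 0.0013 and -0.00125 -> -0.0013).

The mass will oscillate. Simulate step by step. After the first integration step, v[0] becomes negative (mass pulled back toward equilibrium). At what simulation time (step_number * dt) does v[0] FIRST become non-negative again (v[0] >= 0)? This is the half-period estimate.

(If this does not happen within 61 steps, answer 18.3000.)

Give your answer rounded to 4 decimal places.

Answer: 3.0000

Derivation:
Step 0: x=[6.2000] v=[0.0000]
Step 1: x=[5.9186] v=[-0.9379]
Step 2: x=[5.3852] v=[-1.7781]
Step 3: x=[4.6553] v=[-2.4330]
Step 4: x=[3.8050] v=[-2.8343]
Step 5: x=[2.9229] v=[-2.9403]
Step 6: x=[2.1010] v=[-2.7398]
Step 7: x=[1.4249] v=[-2.2538]
Step 8: x=[0.9650] v=[-1.5330]
Step 9: x=[0.7693] v=[-0.6524]
Step 10: x=[0.8582] v=[0.2962]
First v>=0 after going negative at step 10, time=3.0000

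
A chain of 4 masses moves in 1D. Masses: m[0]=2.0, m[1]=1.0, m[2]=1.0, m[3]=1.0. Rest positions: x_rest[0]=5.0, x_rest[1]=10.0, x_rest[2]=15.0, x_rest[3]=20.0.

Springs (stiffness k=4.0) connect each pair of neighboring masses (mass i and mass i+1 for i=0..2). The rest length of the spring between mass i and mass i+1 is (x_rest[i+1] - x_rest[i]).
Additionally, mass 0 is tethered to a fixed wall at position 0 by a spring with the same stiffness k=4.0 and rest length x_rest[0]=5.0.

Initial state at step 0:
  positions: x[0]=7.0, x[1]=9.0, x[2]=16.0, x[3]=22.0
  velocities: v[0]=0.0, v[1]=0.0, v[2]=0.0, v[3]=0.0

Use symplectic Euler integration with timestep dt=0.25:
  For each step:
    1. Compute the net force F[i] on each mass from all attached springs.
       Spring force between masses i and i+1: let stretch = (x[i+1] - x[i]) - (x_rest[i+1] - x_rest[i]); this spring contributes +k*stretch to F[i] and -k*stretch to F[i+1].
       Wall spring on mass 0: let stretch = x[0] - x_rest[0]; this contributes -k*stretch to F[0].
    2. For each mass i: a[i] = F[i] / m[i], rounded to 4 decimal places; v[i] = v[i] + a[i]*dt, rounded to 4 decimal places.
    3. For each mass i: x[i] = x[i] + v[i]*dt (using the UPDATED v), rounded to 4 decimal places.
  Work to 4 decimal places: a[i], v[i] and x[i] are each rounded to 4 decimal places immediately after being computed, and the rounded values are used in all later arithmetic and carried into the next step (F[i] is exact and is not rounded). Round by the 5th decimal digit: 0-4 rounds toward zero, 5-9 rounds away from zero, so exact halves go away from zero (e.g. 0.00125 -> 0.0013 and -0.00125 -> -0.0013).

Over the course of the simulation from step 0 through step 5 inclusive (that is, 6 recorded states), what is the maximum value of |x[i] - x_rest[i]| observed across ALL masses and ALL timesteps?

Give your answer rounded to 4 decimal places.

Answer: 2.8750

Derivation:
Step 0: x=[7.0000 9.0000 16.0000 22.0000] v=[0.0000 0.0000 0.0000 0.0000]
Step 1: x=[6.3750 10.2500 15.7500 21.7500] v=[-2.5000 5.0000 -1.0000 -1.0000]
Step 2: x=[5.4375 11.9063 15.6250 21.2500] v=[-3.7500 6.6250 -0.5000 -2.0000]
Step 3: x=[4.6289 12.8750 15.9766 20.5938] v=[-3.2344 3.8749 1.4063 -2.6250]
Step 4: x=[4.2725 12.5576 16.7071 20.0333] v=[-1.4258 -1.2696 2.9219 -2.2422]
Step 5: x=[4.4176 11.2063 17.2318 19.8912] v=[0.5805 -5.4052 2.0986 -0.5684]
Max displacement = 2.8750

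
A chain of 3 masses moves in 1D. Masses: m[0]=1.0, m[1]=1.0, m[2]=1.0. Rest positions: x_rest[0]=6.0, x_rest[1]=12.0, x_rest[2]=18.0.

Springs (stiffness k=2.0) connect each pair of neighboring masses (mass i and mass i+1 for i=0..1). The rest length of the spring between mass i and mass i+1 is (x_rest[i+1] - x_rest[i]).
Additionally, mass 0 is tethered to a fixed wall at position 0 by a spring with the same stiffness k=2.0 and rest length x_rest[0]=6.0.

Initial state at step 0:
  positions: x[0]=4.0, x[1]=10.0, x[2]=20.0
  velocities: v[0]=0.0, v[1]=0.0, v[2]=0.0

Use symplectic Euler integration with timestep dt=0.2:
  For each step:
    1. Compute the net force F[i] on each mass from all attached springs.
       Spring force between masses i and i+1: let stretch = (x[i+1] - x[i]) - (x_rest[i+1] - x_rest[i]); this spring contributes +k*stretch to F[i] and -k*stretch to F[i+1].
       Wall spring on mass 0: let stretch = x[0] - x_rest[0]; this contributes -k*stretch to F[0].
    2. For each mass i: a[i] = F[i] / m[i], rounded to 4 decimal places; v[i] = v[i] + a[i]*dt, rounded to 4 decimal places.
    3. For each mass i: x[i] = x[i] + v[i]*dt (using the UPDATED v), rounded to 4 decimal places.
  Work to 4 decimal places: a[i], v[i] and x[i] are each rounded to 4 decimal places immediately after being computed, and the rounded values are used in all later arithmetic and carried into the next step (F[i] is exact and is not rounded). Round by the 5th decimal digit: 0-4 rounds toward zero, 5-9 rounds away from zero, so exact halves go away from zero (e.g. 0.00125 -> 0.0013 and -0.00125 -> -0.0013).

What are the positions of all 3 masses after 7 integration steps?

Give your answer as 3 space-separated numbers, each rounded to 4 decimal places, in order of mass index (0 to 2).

Step 0: x=[4.0000 10.0000 20.0000] v=[0.0000 0.0000 0.0000]
Step 1: x=[4.1600 10.3200 19.6800] v=[0.8000 1.6000 -1.6000]
Step 2: x=[4.4800 10.8960 19.0912] v=[1.6000 2.8800 -2.9440]
Step 3: x=[4.9549 11.6143 18.3268] v=[2.3744 3.5917 -3.8221]
Step 4: x=[5.5661 12.3369 17.5054] v=[3.0562 3.6129 -4.1071]
Step 5: x=[6.2737 12.9313 16.7505] v=[3.5381 2.9720 -3.7745]
Step 6: x=[7.0120 13.2986 16.1701] v=[3.6917 1.8366 -2.9022]
Step 7: x=[7.6923 13.3927 15.8399] v=[3.4015 0.4706 -1.6508]

Answer: 7.6923 13.3927 15.8399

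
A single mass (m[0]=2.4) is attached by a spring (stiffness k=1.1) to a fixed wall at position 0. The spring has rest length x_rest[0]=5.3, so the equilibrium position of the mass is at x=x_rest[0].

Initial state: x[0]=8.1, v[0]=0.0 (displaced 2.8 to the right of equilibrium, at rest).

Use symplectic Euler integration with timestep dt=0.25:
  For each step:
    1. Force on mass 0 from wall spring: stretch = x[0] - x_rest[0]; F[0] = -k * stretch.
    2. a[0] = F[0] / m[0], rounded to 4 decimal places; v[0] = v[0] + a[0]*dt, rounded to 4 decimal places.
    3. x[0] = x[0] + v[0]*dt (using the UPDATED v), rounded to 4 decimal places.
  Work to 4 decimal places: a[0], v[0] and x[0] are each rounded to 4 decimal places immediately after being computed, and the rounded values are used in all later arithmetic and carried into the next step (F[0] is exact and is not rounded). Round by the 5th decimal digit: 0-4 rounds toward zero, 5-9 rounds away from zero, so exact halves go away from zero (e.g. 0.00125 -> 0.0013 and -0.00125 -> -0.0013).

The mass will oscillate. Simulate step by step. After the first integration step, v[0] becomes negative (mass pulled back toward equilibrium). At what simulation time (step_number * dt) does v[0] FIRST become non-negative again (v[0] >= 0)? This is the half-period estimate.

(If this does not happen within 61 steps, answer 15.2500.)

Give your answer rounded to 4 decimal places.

Answer: 4.7500

Derivation:
Step 0: x=[8.1000] v=[0.0000]
Step 1: x=[8.0198] v=[-0.3208]
Step 2: x=[7.8617] v=[-0.6325]
Step 3: x=[7.6302] v=[-0.9260]
Step 4: x=[7.3320] v=[-1.1930]
Step 5: x=[6.9756] v=[-1.4258]
Step 6: x=[6.5712] v=[-1.6178]
Step 7: x=[6.1303] v=[-1.7635]
Step 8: x=[5.6656] v=[-1.8587]
Step 9: x=[5.1905] v=[-1.9006]
Step 10: x=[4.7185] v=[-1.8881]
Step 11: x=[4.2631] v=[-1.8215]
Step 12: x=[3.8374] v=[-1.7027]
Step 13: x=[3.4536] v=[-1.5351]
Step 14: x=[3.1227] v=[-1.3235]
Step 15: x=[2.8542] v=[-1.0740]
Step 16: x=[2.6558] v=[-0.7938]
Step 17: x=[2.5331] v=[-0.4908]
Step 18: x=[2.4897] v=[-0.1738]
Step 19: x=[2.5268] v=[0.1482]
First v>=0 after going negative at step 19, time=4.7500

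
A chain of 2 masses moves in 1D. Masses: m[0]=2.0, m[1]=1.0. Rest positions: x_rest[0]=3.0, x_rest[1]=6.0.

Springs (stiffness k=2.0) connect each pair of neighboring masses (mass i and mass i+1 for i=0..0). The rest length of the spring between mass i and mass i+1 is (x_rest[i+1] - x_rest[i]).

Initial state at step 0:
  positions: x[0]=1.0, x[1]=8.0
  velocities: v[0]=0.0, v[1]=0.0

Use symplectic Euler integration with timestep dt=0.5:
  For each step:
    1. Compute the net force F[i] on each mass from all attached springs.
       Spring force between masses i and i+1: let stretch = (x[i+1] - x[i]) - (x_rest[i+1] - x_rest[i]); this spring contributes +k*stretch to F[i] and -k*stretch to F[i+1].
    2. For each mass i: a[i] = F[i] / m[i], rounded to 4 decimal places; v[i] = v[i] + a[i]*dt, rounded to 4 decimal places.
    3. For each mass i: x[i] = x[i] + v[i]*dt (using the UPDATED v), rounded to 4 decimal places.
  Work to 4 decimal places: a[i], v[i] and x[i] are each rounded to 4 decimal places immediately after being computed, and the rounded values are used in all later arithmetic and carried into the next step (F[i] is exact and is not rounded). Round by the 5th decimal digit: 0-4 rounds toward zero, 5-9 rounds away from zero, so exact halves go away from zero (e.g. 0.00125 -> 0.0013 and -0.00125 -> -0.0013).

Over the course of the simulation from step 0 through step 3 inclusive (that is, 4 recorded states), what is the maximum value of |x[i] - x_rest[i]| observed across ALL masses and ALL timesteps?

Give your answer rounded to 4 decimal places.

Step 0: x=[1.0000 8.0000] v=[0.0000 0.0000]
Step 1: x=[2.0000 6.0000] v=[2.0000 -4.0000]
Step 2: x=[3.2500 3.5000] v=[2.5000 -5.0000]
Step 3: x=[3.8125 2.3750] v=[1.1250 -2.2500]
Max displacement = 3.6250

Answer: 3.6250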